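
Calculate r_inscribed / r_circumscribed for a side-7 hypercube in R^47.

r_in / r_out = (7/2) / (7√47/2) = 1/√47 ≈ 0.145865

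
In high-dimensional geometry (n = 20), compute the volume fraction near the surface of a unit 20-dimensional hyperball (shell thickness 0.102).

1 - (1-0.102)^20 ≈ 0.883714 ≈ 88.37%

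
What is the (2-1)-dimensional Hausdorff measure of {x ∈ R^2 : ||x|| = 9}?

S = n·V_n(r)/r = 2·V_2(9)/9 (volume-to-surface relation), giving 2πr = 2π·9 ≈ 56.5487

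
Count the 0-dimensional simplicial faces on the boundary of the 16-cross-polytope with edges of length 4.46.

Number of 0-faces = 2^(0+1) · C(16,0+1) = 2 · 16 = 32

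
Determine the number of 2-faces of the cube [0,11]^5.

Number of 2-faces = C(5,2) · 2^(5-2) = 10 · 8 = 80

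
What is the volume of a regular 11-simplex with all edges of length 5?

Volume = 5^11 · √(12/2^11) / 11! ≈ 0.0936354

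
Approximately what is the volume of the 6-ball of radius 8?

V = 131072·π^3/3 ≈ 1.35468e+06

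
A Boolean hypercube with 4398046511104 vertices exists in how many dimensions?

2^n = 4398046511104 ⇒ n = log_2(4398046511104) = 42.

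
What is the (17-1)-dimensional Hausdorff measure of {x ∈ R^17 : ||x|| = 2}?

|∂B_17(2)| = 33554432·π^8/2027025 ≈ 157069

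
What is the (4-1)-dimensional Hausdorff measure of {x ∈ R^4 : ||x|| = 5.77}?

S = n·V_n(r)/r = 4·V_4(5.77)/5.77 (volume-to-surface relation), giving 3791.9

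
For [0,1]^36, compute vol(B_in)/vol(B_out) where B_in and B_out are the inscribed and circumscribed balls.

V_in/V_out = n^(-n/2) = 36^(-36/2) ≈ 9.69516e-29.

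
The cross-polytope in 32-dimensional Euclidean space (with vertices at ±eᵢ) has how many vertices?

The vertices are ±e_1, ..., ±e_32, so there are 2·32 = 64.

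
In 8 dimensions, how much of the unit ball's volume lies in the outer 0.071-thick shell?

V(inner)/V(outer) = ((1-0.071)/1)^8 ≈ 0.5548, so the shell fraction is 0.445214.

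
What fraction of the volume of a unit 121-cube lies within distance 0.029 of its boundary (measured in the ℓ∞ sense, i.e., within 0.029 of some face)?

1 - (1 - 2·0.029)^121 = 1 - 0.942^121 ≈ 0.999275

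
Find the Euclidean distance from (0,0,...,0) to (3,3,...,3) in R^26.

||(3,3,...,3)|| = √(26)·3 ≈ 15.2971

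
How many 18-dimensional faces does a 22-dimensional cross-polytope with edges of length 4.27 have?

An n-cross-polytope has 2^(k+1)·C(n,k+1) k-faces. Here 2^19·C(22,19) = 524288·1540 = 807403520.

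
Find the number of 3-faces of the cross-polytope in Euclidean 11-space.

f_3(11-orthoplex) = 2^4 · (11 choose 4) = 5280.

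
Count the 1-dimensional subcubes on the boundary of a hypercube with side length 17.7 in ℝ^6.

Choose 1 of 6 axes to span the face (C(6,1) = 6 ways), then fix each of the remaining 5 coordinates at one of its two extreme values (2^5 = 32 ways): 6·32 = 192.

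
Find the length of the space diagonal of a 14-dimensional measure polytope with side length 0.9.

||(0.9,0.9,...,0.9)|| = √(14)·0.9 ≈ 3.36749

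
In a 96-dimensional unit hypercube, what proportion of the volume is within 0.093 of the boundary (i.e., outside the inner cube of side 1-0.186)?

Shell fraction = 1 - (1-0.186)^96 ≈ 0.9999999974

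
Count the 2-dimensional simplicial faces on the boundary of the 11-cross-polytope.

Number of 2-faces = 2^(2+1) · C(11,2+1) = 8 · 165 = 1320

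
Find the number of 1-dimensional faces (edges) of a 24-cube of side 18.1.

An n-cube has n·2^(n-1) edges. With n = 24: 24·8388608 = 201326592.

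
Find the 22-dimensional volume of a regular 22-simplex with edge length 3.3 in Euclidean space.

V_22 = √(23) · 3.3^22 / (22! · 2^(22/2)) ≈ 5.32199e-13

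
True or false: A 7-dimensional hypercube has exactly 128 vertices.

True. The 7-cube has 2^7 = 128 vertices.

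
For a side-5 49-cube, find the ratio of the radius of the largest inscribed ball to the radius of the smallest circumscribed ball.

Ratio = (s/2)/(s√49/2) = 49^(-1/2) ≈ 0.142857.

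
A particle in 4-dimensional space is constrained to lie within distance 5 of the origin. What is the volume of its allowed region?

V_4(5) = π^(4/2) · (5)^4 / Γ(4/2 + 1) = 625·π^2/2 ≈ 3084.25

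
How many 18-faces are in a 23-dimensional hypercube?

An n-cube has C(n,k)·2^(n-k) k-faces. Here C(23,18)·2^5 = 33649·32 = 1076768.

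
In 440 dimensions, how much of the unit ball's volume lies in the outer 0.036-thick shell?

V(inner)/V(outer) = ((1-0.036)/1)^440 ≈ 9.86e-08, so the shell fraction is 0.9999999014.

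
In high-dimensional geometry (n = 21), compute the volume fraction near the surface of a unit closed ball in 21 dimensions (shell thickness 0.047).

1 - (1-0.047)^21 ≈ 0.636126 ≈ 63.61%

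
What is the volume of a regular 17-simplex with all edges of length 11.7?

Volume = 11.7^17 · √(18/2^17) / 17! ≈ 47.5305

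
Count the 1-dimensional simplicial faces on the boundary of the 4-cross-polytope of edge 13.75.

Each 1-face is the convex hull of 2 vertices, one chosen as ±e_i from each of 2 distinct axes: 2^2·C(4,2) = 24.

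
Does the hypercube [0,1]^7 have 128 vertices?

True. The 7-cube has 2^7 = 128 vertices.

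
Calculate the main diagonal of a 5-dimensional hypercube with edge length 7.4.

The space diagonal of an n-cube of side s is s√n. Here 7.4·√5 ≈ 16.5469.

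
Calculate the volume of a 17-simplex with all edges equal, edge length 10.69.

Volume = 10.69^17 · √(18/2^17) / 17! ≈ 10.2432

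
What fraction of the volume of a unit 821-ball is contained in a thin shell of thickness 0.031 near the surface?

1 - (1-0.031)^821 ≈ 1 - 5.913e-12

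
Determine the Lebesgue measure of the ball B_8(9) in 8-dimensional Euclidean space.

The n-ball volume is π^(n/2)·r^n/Γ(n/2+1). With n=8, r=9: V = 14348907·π^4/8 ≈ 1.74714e+08.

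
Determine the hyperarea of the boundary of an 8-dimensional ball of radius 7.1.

S_8(7.1) = 2·π^(8/2)·(7.1)^7 / Γ(8/2) ≈ 2.95316e+07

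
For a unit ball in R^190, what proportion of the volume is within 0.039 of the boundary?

Shell fraction = 1 - (1-0.039)^190 ≈ 0.999478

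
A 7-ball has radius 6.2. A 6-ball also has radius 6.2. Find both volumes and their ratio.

V_7(6.2) ≈ 1.66388e+06. V_6(6.2) ≈ 293527. Ratio V_7/V_6 ≈ 5.669.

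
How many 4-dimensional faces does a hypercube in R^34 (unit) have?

Number of 4-faces = C(34,4) · 2^(34-4) = 46376 · 1073741824 = 49795850829824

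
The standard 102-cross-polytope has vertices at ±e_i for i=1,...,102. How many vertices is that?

The 102-dimensional cross-polytope has 2n = 2·102 = 204 vertices.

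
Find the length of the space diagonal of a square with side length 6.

||(6,6,...,6)|| = √(2)·6 ≈ 8.48528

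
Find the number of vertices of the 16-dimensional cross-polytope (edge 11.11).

Number of vertices = 2n = 32.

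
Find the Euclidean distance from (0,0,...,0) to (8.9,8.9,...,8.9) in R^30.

Diagonal = √30 · 8.9 ≈ 48.7473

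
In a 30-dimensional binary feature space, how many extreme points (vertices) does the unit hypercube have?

Each vertex is a binary string of length 30, so there are 2^30 = 1073741824.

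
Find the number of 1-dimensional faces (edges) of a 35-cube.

The 35-cube has n·2^(n-1) = 35·2^34 = 35·17179869184 = 601295421440 edges.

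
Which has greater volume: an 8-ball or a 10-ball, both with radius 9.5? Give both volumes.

V_8(9.5) ≈ 2.69263e+08. V_10(9.5) ≈ 1.52688e+10. The 10-ball is larger.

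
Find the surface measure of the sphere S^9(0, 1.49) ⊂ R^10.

S = n·V_n(r)/r = 10·V_10(1.49)/1.49 (volume-to-surface relation), giving 923.091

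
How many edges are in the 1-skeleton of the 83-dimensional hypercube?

Number of 1-faces = C(83,1)·2^(83-1) = 83·4835703278458516698824704 = 401363372112056886002450432.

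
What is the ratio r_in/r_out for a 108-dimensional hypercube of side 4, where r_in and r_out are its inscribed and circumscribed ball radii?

r_in / r_out = (4/2) / (4√108/2) = 1/√108 ≈ 0.096225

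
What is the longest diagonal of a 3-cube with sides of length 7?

d = √(7² + 7² + ... + 7²) [3 terms] = √(3·7²) = 7√3 ≈ 12.1244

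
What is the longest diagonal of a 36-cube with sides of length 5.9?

The space diagonal of an n-cube of side s is s√n. Here 5.9·√36 = 35.4.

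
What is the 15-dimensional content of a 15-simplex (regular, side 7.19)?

Volume = 7.19^15 · √(16/2^15) / 15! ≈ 0.119886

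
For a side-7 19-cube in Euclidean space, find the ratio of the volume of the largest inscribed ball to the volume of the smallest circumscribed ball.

Volume scales as r^n, and r_in/r_out = 1/√19, giving (1/√19)^19 ≈ 7.10953e-13.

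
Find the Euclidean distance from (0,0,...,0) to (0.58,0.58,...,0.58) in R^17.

d = √(0.58² + 0.58² + ... + 0.58²) [17 terms] = √(17·0.58²) = 0.58√17 ≈ 2.3914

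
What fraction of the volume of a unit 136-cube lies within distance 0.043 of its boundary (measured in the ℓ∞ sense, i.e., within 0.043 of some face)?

1 - (1 - 2·0.043)^136 = 1 - 0.914^136 ≈ 0.999995117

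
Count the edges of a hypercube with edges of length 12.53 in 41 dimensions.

The 41-cube has n·2^(n-1) = 41·2^40 = 41·1099511627776 = 45079976738816 edges.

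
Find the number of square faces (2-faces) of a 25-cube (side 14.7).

f_2(25-cube) = (25 choose 2) · 2^23 = 2516582400.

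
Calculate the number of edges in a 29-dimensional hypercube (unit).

Number of 1-faces = C(29,1)·2^(29-1) = 29·268435456 = 7784628224.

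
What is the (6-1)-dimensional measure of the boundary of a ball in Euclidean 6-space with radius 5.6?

|∂B_6(5.6)| ≈ 170761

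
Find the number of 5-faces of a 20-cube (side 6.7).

An n-cube has C(n,k)·2^(n-k) k-faces. Here C(20,5)·2^15 = 15504·32768 = 508035072.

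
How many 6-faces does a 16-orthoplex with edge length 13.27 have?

Each 6-face is the convex hull of 7 vertices, one chosen as ±e_i from each of 7 distinct axes: 2^7·C(16,7) = 1464320.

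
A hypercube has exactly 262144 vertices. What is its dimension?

2^n = 262144 ⇒ n = log_2(262144) = 18.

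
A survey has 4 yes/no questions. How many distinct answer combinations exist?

Each vertex is a binary string of length 4, so there are 2^4 = 16.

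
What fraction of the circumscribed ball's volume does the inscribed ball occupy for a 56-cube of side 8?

The radii are 8/2 and 8√56/2, so the volume ratio is (1/√56)^56 = 56^{-56/2} ≈ 1.12392e-49.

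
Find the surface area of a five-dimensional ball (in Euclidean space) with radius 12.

S = n·V_n(r)/r = 5·V_5(12)/12 (volume-to-surface relation), giving 55296·π^2 ≈ 545750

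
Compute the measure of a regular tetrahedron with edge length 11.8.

Volume = (√2/12) · 11.8³ = 193.633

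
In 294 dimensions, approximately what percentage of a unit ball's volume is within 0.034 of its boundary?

1 - (1-0.034)^294 ≈ 0.999962 ≈ 99.996169%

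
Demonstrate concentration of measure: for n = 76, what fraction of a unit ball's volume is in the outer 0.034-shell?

1 - (1-0.034)^76 ≈ 0.927846 ≈ 92.78%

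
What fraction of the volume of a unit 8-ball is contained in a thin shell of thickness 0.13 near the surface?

V(inner)/V(outer) = ((1-0.13)/1)^8 ≈ 0.3282, so the shell fraction is 0.671788.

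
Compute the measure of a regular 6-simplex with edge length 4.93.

V = (4.93^6 / 6!) · √((6+1) / 2^6) ≈ 6.5949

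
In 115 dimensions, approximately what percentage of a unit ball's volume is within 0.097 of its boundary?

1 - (1-0.097)^115 ≈ 0.999992 ≈ 99.999198%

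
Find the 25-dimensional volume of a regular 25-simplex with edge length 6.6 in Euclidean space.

V = (6.6^25 / 25!) · √((25+1) / 2^25) ≈ 1.74809e-08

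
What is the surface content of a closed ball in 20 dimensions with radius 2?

S_20(2) = 2·π^(20/2)·(2)^19 / Γ(20/2) = 8192·π^10/2835 ≈ 270605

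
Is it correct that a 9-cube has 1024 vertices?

False. The 9-cube has 2^9 = 512 vertices.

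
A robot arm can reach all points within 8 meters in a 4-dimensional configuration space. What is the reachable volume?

V_4(8) = π^(4/2) · (8)^4 / Γ(4/2 + 1) = 2048·π^2 ≈ 20212.9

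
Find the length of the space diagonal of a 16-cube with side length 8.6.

||(8.6,8.6,...,8.6)|| = √(16)·8.6 = 34.4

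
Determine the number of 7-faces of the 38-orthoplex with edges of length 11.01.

f_7(38-orthoplex) = 2^8 · (38 choose 8) = 12519293952.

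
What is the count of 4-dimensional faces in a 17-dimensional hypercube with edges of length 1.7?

Choose 4 of 17 axes to span the face (C(17,4) = 2380 ways), then fix each of the remaining 13 coordinates at one of its two extreme values (2^13 = 8192 ways): 2380·8192 = 19496960.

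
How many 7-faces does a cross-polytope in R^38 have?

f_7(38-orthoplex) = 2^8 · (38 choose 8) = 12519293952.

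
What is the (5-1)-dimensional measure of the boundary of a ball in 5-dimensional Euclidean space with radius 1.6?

S = n·V_n(r)/r = 5·V_5(1.6)/1.6 (volume-to-surface relation), giving 172.484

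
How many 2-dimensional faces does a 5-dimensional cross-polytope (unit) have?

An n-cross-polytope has 2^(k+1)·C(n,k+1) k-faces. Here 2^3·C(5,3) = 8·10 = 80.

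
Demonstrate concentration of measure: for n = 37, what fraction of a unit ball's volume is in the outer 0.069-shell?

1 - (1-0.069)^37 ≈ 0.92902 ≈ 92.90%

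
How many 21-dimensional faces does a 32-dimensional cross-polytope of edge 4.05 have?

f_21(32-orthoplex) = 2^22 · (32 choose 22) = 270583946280960.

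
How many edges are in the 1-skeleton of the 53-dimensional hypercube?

The 53-cube has n·2^(n-1) = 53·2^52 = 53·4503599627370496 = 238690780250636288 edges.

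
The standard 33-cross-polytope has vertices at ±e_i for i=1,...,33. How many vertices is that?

The vertices are ±e_1, ..., ±e_33, so there are 2·33 = 66.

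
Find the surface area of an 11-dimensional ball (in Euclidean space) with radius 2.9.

S_11(2.9) = 2·π^(11/2)·(2.9)^10 / Γ(11/2) ≈ 871922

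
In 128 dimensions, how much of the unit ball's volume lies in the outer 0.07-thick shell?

V(inner)/V(outer) = ((1-0.07)/1)^128 ≈ 9.243e-05, so the shell fraction is 0.999908.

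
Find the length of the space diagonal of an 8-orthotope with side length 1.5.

The space diagonal of an n-cube of side s is s√n. Here 1.5·√8 ≈ 4.24264.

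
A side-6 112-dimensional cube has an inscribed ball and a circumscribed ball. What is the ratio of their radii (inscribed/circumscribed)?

r_in = 6/2 (half the side); r_out = 6√112/2 (half the diagonal). Ratio = 1/√112 ≈ 0.0944911.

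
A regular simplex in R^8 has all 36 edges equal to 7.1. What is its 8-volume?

V_8 = √(9) · 7.1^8 / (8! · 2^(8/2)) ≈ 30.0295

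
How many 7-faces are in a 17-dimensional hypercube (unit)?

An n-cube has C(n,k)·2^(n-k) k-faces. Here C(17,7)·2^10 = 19448·1024 = 19914752.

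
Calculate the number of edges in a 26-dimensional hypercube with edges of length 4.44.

Number of 1-faces = C(26,1)·2^(26-1) = 26·33554432 = 872415232.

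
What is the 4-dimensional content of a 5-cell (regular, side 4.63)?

V_4 = √(5) · 4.63^4 / (4! · 2^(4/2)) ≈ 10.7038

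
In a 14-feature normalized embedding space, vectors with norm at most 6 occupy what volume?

V_14(6) = π^(14/2) · (6)^14 / Γ(14/2 + 1) = 544195584·π^7/35 ≈ 4.69609e+10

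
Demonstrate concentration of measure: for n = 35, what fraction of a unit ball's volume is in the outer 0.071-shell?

1 - (1-0.071)^35 ≈ 0.924046 ≈ 92.40%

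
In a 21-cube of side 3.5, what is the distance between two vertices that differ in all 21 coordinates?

||(3.5,3.5,...,3.5)|| = √(21)·3.5 ≈ 16.039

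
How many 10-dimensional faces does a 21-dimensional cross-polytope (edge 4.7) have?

Each 10-face is the convex hull of 11 vertices, one chosen as ±e_i from each of 11 distinct axes: 2^11·C(21,11) = 722362368.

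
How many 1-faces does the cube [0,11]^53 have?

An n-cube has n·2^(n-1) edges. With n = 53: 53·4503599627370496 = 238690780250636288.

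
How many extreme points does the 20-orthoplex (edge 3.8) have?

The vertices are ±e_1, ..., ±e_20, so there are 2·20 = 40.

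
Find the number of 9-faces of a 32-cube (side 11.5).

f_9(32-cube) = (32 choose 9) · 2^23 = 235290388070400.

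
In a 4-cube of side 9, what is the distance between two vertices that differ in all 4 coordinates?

Diagonal = √4 · 9 = 18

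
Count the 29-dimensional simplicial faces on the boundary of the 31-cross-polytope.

f_29(31-orthoplex) = 2^30 · (31 choose 30) = 33285996544.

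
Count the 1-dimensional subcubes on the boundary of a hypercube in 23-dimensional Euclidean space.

Choose 1 of 23 axes to span the face (C(23,1) = 23 ways), then fix each of the remaining 22 coordinates at one of its two extreme values (2^22 = 4194304 ways): 23·4194304 = 96468992.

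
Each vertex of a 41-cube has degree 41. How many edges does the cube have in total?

Number of 1-faces = C(41,1)·2^(41-1) = 41·1099511627776 = 45079976738816.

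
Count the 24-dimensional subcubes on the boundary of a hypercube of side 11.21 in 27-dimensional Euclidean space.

Choose 24 of 27 axes to span the face (C(27,24) = 2925 ways), then fix each of the remaining 3 coordinates at one of its two extreme values (2^3 = 8 ways): 2925·8 = 23400.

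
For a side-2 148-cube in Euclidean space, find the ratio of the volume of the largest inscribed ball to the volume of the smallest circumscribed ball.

V_in/V_out = n^(-n/2) = 148^(-148/2) ≈ 2.51555e-161.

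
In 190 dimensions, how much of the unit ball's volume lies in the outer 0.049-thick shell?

Shell fraction = 1 - (1-0.049)^190 ≈ 0.999929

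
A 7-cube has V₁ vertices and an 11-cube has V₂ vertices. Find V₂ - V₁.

V₁ = 2^7 = 128. V₂ = 2^11 = 2048. V₂ - V₁ = 1920.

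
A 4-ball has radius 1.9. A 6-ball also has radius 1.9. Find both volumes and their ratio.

V_4(1.9) ≈ 64.3108. V_6(1.9) ≈ 243.12. Ratio V_4/V_6 ≈ 0.2645.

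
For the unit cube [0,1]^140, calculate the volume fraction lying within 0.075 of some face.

Shell fraction = 1 - (1-0.15)^140 ≈ 1 - 1.314e-10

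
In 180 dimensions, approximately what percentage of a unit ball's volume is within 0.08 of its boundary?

1 - (1-0.08)^180 ≈ 0.9999996967 ≈ 99.999970%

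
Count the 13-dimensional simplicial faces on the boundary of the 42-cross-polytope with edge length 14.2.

Number of 13-faces = 2^(13+1) · C(42,13+1) = 16384 · 52860229080 = 866061993246720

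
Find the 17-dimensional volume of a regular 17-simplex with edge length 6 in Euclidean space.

V_17 = √(18) · 6^17 / (17! · 2^(17/2)) ≈ 0.000557679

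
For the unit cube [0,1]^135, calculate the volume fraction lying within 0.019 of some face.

The inner cube has side 1-2·0.019 = 0.962 and volume (0.962)^135 ≈ 0.005353, so the shell holds 0.994647 of the volume.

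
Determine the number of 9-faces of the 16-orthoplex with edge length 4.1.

f_9(16-orthoplex) = 2^10 · (16 choose 10) = 8200192.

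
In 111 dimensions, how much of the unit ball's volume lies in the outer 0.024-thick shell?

Shell fraction = 1 - (1-0.024)^111 ≈ 0.932558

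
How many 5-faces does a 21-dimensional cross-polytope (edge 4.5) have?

Each 5-face is the convex hull of 6 vertices, one chosen as ±e_i from each of 6 distinct axes: 2^6·C(21,6) = 3472896.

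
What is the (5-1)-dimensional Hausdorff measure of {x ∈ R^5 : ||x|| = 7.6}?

S_5(7.6) = 2·π^(5/2)·(7.6)^4 / Γ(5/2) ≈ 87805.7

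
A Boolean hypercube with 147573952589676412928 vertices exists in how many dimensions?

n = log_2(147573952589676412928) = 67.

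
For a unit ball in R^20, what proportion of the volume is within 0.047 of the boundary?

1 - (1-0.047)^20 ≈ 0.618181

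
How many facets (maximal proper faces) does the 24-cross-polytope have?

Number of 23-faces = 2^(23+1) · C(24,23+1) = 16777216 · 1 = 16777216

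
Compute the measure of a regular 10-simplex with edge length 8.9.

V = (8.9^10 / 10!) · √((10+1) / 2^10) ≈ 89.0601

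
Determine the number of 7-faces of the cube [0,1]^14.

Number of 7-faces = C(14,7) · 2^(14-7) = 3432 · 128 = 439296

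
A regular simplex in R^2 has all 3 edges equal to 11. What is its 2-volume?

Area = (√3/4) · 11² = 52.3945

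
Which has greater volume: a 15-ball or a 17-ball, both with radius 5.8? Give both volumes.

V_15(5.8) ≈ 1.07857e+11. V_17(5.8) ≈ 1.34102e+12. The 17-ball is larger.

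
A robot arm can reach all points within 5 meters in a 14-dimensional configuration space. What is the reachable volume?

The n-ball volume is π^(n/2)·r^n/Γ(n/2+1). With n=14, r=5: V = 1220703125·π^7/1008 ≈ 3.65762e+09.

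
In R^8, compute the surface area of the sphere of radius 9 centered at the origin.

The surface area of an n-ball is 2π^(n/2) r^(n-1) / Γ(n/2). For n=8, r=9: 1594323·π^4 ≈ 1.55302e+08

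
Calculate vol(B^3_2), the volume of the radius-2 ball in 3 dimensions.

The n-ball volume is π^(n/2)·r^n/Γ(n/2+1). With n=3, r=2: V = 32·π/3 ≈ 33.5103.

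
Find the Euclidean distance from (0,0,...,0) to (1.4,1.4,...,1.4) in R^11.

d = √(1.4² + 1.4² + ... + 1.4²) [11 terms] = √(11·1.4²) = 1.4√11 ≈ 4.64327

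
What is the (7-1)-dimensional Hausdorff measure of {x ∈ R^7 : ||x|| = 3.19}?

|∂B_7(3.19)| ≈ 34851.6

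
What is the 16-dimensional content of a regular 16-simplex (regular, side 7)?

V_16 = √(17) · 7^16 / (16! · 2^(16/2)) ≈ 0.0255819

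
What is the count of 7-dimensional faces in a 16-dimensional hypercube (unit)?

An n-cube has C(n,k)·2^(n-k) k-faces. Here C(16,7)·2^9 = 11440·512 = 5857280.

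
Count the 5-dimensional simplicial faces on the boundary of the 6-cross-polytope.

Each 5-face is the convex hull of 6 vertices, one chosen as ±e_i from each of 6 distinct axes: 2^6·C(6,6) = 64.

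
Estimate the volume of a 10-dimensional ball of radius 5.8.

The n-ball volume is π^(n/2)·r^n/Γ(n/2+1). With n=10, r=5.8: V ≈ 1.09862e+08.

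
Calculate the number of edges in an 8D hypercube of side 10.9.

Each of the 2^8 = 256 vertices has degree 8; total edges = 8·2^8/2 = 1024.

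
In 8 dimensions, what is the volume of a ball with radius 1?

V_8(1) = π^(8/2) · (1)^8 / Γ(8/2 + 1) = π^4/24 ≈ 4.05871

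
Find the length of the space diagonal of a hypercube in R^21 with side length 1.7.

The space diagonal of an n-cube of side s is s√n. Here 1.7·√21 ≈ 7.79038.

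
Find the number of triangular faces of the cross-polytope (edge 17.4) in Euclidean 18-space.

An n-cross-polytope has 2^(k+1)·C(n,k+1) k-faces. Here 2^3·C(18,3) = 8·816 = 6528.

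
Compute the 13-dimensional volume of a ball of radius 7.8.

V_13(7.8) = π^(13/2) · (7.8)^13 / Γ(13/2 + 1) ≈ 3.60223e+11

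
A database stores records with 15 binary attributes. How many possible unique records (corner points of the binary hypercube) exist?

The 15-cube has 2^15 = 32768 vertices.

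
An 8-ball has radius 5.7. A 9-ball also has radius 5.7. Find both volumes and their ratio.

V_8(5.7) ≈ 4.52259e+06. V_9(5.7) ≈ 2.09504e+07. Ratio V_8/V_9 ≈ 0.2159.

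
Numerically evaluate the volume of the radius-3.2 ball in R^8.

Volume = π^{8/2}·(3.2)^8/Γ(5) ≈ 44626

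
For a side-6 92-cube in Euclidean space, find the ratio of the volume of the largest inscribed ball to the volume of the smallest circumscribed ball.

V_in / V_out = (r_in/r_out)^92 = (1/√92)^92 = 92^(-92/2) ≈ 4.63191e-91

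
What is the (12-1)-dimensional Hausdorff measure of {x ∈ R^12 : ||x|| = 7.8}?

|∂B_12(7.8)| ≈ 1.04181e+11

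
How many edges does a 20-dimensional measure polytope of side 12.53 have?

Number of 1-faces = C(20,1)·2^(20-1) = 20·524288 = 10485760.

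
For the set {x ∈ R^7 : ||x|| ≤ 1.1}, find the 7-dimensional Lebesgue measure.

Volume = π^{7/2}·(1.1)^7/Γ(9/2) ≈ 9.20723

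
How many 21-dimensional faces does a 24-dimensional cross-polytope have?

An n-cross-polytope has 2^(k+1)·C(n,k+1) k-faces. Here 2^22·C(24,22) = 4194304·276 = 1157627904.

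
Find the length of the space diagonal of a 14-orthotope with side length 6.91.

||(6.91,6.91,...,6.91)|| = √(14)·6.91 ≈ 25.8549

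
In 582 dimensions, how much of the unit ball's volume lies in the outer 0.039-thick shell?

Shell fraction = 1 - (1-0.039)^582 ≈ 1 - 8.811e-11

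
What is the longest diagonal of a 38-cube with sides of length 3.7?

The space diagonal of an n-cube of side s is s√n. Here 3.7·√38 ≈ 22.8083.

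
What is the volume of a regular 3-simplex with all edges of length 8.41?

Volume = (√2/12) · 8.41³ = 70.1006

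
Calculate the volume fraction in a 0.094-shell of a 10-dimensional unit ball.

Shell fraction = 1 - (1-0.094)^10 ≈ 0.627366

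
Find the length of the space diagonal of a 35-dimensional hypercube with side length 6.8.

Diagonal = √35 · 6.8 ≈ 40.2293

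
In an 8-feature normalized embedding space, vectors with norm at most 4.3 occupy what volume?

V_8(4.3) = π^(8/2) · (4.3)^8 / Γ(8/2 + 1) ≈ 474390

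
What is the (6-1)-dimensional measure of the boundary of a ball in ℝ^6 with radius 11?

|∂B_6(11)| = 161051·π^3 ≈ 4.99359e+06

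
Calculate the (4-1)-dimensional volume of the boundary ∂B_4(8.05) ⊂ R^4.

S = n·V_n(r)/r = 4·V_4(8.05)/8.05 (volume-to-surface relation), giving 10297.2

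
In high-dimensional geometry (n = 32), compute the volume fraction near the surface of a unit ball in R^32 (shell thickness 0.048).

1 - (1-0.048)^32 ≈ 0.792804 ≈ 79.28%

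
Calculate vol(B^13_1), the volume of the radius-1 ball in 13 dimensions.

V = 128·π^6/135135 ≈ 0.910629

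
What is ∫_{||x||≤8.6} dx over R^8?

The n-ball volume is π^(n/2)·r^n/Γ(n/2+1). With n=8, r=8.6: V ≈ 1.21444e+08.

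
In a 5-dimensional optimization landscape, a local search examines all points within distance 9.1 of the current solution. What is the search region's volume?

Volume = π^{5/2}·(9.1)^5/Γ(7/2) ≈ 328477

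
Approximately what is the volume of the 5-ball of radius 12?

V_5(12) = π^(5/2) · (12)^5 / Γ(5/2 + 1) = 663552·π^2/5 ≈ 1.3098e+06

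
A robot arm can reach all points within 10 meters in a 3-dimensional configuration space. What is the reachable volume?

V_3(10) = π^(3/2) · (10)^3 / Γ(3/2 + 1) = 4000·π/3 ≈ 4188.79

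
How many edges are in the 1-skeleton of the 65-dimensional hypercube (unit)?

The 65-cube has n·2^(n-1) = 65·2^64 = 65·18446744073709551616 = 1199038364791120855040 edges.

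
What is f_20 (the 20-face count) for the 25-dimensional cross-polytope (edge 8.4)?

Number of 20-faces = 2^(20+1) · C(25,20+1) = 2097152 · 12650 = 26528972800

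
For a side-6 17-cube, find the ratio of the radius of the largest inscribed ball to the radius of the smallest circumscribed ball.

r_in / r_out = (6/2) / (6√17/2) = 1/√17 ≈ 0.242536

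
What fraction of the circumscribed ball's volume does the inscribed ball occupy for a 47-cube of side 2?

V_in / V_out = (r_in/r_out)^47 = (1/√47)^47 = 47^(-47/2) ≈ 5.07809e-40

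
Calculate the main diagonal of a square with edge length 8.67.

d = √(8.67² + 8.67² + ... + 8.67²) [2 terms] = √(2·8.67²) = 8.67√2 ≈ 12.2612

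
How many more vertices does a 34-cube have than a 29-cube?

The 34-cube has 2^34 = 17179869184 vertices. The 29-cube has 2^29 = 536870912 vertices. Difference: 17179869184 - 536870912 = 16642998272.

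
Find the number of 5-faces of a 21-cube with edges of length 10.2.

f_5(21-cube) = (21 choose 5) · 2^16 = 1333592064.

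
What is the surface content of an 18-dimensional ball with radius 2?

|∂B_18(2)| = 2048·π^9/315 ≈ 193806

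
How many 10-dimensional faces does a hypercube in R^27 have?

An n-cube has C(n,k)·2^(n-k) k-faces. Here C(27,10)·2^17 = 8436285·131072 = 1105760747520.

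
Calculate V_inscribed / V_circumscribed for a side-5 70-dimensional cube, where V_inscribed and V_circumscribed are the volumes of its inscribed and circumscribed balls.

Volume scales as r^n, and r_in/r_out = 1/√70, giving (1/√70)^70 ≈ 2.63979e-65.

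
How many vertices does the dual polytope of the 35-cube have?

The 35-dimensional cross-polytope has 2n = 2·35 = 70 vertices.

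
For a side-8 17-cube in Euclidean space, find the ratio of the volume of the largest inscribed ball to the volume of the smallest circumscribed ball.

Volume scales as r^n, and r_in/r_out = 1/√17, giving (1/√17)^17 ≈ 3.47684e-11.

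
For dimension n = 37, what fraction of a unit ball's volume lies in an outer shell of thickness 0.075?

1 - (1-0.075)^37 ≈ 0.944122 ≈ 94.41%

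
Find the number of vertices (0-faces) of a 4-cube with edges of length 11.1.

Choose 0 of 4 axes to span the face (C(4,0) = 1 way), then fix each of the remaining 4 coordinates at one of its two extreme values (2^4 = 16 ways): 1·16 = 16.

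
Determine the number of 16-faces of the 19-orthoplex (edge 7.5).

Number of 16-faces = 2^(16+1) · C(19,16+1) = 131072 · 171 = 22413312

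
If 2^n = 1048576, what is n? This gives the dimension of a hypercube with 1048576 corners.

The n-cube has 2^n vertices, and 1048576 = 2^20, so n = 20.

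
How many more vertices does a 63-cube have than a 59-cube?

The 63-cube has 2^63 = 9223372036854775808 vertices. The 59-cube has 2^59 = 576460752303423488 vertices. Difference: 9223372036854775808 - 576460752303423488 = 8646911284551352320.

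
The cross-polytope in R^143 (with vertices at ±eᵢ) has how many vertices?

The 143-dimensional cross-polytope has 2n = 2·143 = 286 vertices.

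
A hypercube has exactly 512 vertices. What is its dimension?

The n-cube has 2^n vertices, and 512 = 2^9, so n = 9.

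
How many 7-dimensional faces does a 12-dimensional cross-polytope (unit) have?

f_7(12-orthoplex) = 2^8 · (12 choose 8) = 126720.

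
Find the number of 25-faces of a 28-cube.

An n-cube has C(n,k)·2^(n-k) k-faces. Here C(28,25)·2^3 = 3276·8 = 26208.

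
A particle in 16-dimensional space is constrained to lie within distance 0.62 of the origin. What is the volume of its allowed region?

V_16(0.62) = π^(16/2) · (0.62)^16 / Γ(16/2 + 1) ≈ 0.000112188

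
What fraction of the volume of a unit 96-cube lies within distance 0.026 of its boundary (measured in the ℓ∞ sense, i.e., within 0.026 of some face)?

1 - (1 - 2·0.026)^96 = 1 - 0.948^96 ≈ 0.994063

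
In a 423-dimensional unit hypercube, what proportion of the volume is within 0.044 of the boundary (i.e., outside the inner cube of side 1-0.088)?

Shell fraction = 1 - (1-0.088)^423 ≈ 1 - 1.196e-17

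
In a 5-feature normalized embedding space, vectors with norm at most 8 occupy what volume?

V = 262144·π^2/15 ≈ 172484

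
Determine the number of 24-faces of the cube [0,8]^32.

An n-cube has C(n,k)·2^(n-k) k-faces. Here C(32,24)·2^8 = 10518300·256 = 2692684800.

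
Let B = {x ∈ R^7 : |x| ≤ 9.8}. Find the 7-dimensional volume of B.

Volume = π^{7/2}·(9.8)^7/Γ(9/2) ≈ 4.10169e+07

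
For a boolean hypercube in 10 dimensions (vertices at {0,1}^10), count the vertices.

Number of vertices = 2^10 = 1024.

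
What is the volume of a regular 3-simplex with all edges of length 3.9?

Volume = (√2/12) · 3.9³ = 6.99081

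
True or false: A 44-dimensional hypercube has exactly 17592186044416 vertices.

True. The 44-cube has 2^44 = 17592186044416 vertices.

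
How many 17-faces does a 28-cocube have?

An n-cross-polytope has 2^(k+1)·C(n,k+1) k-faces. Here 2^18·C(28,18) = 262144·13123110 = 3440144547840.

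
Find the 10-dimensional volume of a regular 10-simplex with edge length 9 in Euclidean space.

Volume = 9^10 · √(11/2^10) / 10! ≈ 99.5883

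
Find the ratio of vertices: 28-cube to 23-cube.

The 28-cube has 2^28 = 268435456 vertices. The 23-cube has 2^23 = 8388608 vertices. Ratio: 268435456/8388608 = 32.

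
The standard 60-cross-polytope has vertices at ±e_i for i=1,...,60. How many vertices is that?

Number of vertices = 2n = 120.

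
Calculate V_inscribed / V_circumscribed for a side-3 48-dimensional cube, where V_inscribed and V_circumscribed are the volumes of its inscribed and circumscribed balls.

The radii are 3/2 and 3√48/2, so the volume ratio is (1/√48)^48 = 48^{-48/2} ≈ 4.469e-41.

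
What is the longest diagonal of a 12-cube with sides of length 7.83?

d = √(7.83² + 7.83² + ... + 7.83²) [12 terms] = √(12·7.83²) = 7.83√12 ≈ 27.1239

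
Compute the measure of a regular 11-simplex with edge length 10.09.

For a regular n-simplex with edge a, V = (a^n / n!)·√((n+1)/2^n). With a=10.09, n=11: V ≈ 211.628.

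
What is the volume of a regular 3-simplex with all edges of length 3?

Volume = (√2/12) · 3³ = 3.18198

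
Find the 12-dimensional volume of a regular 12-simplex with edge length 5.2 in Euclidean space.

V = (5.2^12 / 12!) · √((12+1) / 2^12) ≈ 0.0459722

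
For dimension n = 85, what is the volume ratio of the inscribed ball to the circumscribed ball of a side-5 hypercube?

The radii are 5/2 and 5√85/2, so the volume ratio is (1/√85)^85 = 85^{-85/2} ≈ 9.99299e-83.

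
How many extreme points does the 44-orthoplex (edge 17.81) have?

An n-cross-polytope has 2n vertices; here n = 44, giving 88.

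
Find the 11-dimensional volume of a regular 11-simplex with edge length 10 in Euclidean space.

For a regular n-simplex with edge a, V = (a^n / n!)·√((n+1)/2^n). With a=10, n=11: V ≈ 191.765.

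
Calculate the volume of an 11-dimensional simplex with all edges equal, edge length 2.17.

V = (2.17^11 / 11!) · √((11+1) / 2^11) ≈ 9.63445e-06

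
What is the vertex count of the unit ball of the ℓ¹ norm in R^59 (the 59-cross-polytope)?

The 59-dimensional cross-polytope has 2n = 2·59 = 118 vertices.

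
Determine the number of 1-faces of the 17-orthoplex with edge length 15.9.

Number of 1-faces = 2^(1+1) · C(17,1+1) = 4 · 136 = 544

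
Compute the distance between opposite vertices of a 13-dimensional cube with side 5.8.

||(5.8,5.8,...,5.8)|| = √(13)·5.8 ≈ 20.9122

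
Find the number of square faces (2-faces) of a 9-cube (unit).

An n-cube has C(n,k)·2^(n-k) k-faces. Here C(9,2)·2^7 = 36·128 = 4608.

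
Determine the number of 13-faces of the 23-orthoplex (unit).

Each 13-face is the convex hull of 14 vertices, one chosen as ±e_i from each of 14 distinct axes: 2^14·C(23,14) = 13388840960.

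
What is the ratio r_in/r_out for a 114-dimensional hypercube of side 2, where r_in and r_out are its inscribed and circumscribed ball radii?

r_in = 2/2 (half the side); r_out = 2√114/2 (half the diagonal). Ratio = 1/√114 ≈ 0.0936586.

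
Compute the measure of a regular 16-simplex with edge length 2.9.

V_16 = √(17) · 2.9^16 / (16! · 2^(16/2)) ≈ 1.92634e-08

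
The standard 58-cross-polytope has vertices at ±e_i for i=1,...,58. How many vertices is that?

An n-cross-polytope has 2n vertices; here n = 58, giving 116.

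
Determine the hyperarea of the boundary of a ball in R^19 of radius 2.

The surface area of an n-ball is 2π^(n/2) r^(n-1) / Γ(n/2). For n=19, r=2: 268435456·π^9/34459425 ≈ 232210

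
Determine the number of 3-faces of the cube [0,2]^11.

f_3(11-cube) = (11 choose 3) · 2^8 = 42240.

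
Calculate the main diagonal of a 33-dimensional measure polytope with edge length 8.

Diagonal = √33 · 8 ≈ 45.9565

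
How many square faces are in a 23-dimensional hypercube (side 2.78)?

f_2(23-cube) = (23 choose 2) · 2^21 = 530579456.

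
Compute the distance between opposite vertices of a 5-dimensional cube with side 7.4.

The space diagonal of an n-cube of side s is s√n. Here 7.4·√5 ≈ 16.5469.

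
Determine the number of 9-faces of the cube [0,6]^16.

f_9(16-cube) = (16 choose 9) · 2^7 = 1464320.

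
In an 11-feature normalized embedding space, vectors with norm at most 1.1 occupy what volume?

V_11(1.1) = π^(11/2) · (1.1)^11 / Γ(11/2 + 1) ≈ 5.37557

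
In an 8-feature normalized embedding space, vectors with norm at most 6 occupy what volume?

V_8(6) = π^(8/2) · (6)^8 / Γ(8/2 + 1) = 69984·π^4 ≈ 6.81708e+06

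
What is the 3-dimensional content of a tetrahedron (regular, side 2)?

Volume = (√2/12) · 2³ = 0.942809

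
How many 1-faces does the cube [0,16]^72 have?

Number of 1-faces = C(72,1)·2^(72-1) = 72·2361183241434822606848 = 170005193383307227693056.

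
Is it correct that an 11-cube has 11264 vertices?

False. The 11-cube has 2^11 = 2048 vertices.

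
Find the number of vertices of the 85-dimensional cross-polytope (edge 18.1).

An n-cross-polytope has 2n vertices; here n = 85, giving 170.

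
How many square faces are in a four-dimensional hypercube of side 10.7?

Choose 2 of 4 axes to span the face (C(4,2) = 6 ways), then fix each of the remaining 2 coordinates at one of its two extreme values (2^2 = 4 ways): 6·4 = 24.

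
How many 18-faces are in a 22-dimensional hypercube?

f_18(22-cube) = (22 choose 18) · 2^4 = 117040.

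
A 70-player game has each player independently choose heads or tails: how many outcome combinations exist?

The 70-cube has 2^70 = 1180591620717411303424 vertices.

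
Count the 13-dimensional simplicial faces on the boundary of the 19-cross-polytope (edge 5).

Each 13-face is the convex hull of 14 vertices, one chosen as ±e_i from each of 14 distinct axes: 2^14·C(19,14) = 190513152.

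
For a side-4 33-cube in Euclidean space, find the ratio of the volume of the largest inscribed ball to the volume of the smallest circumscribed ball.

V_in / V_out = (r_in/r_out)^33 = (1/√33)^33 = 33^(-33/2) ≈ 8.80076e-26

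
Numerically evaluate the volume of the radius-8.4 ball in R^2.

V_2(8.4) = π^(2/2) · (8.4)^2 / Γ(2/2 + 1) ≈ 221.671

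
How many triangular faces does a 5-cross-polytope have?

Each 2-face is the convex hull of 3 vertices, one chosen as ±e_i from each of 3 distinct axes: 2^3·C(5,3) = 80.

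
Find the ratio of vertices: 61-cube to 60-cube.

The 61-cube has 2^61 = 2305843009213693952 vertices. The 60-cube has 2^60 = 1152921504606846976 vertices. Ratio: 2305843009213693952/1152921504606846976 = 2.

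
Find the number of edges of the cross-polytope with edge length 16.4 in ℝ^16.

Number of 1-faces = 2^(1+1) · C(16,1+1) = 4 · 120 = 480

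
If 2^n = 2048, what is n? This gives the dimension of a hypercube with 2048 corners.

Since 2^n = 2048, we have n = 11.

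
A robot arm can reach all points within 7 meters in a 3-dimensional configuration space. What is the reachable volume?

Volume = π^{3/2}·(7)^3/Γ(5/2) = 1372·π/3 ≈ 1436.76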